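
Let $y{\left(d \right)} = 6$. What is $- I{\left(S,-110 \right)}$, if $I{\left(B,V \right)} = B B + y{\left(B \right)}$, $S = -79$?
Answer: $-6247$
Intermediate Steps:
$I{\left(B,V \right)} = 6 + B^{2}$ ($I{\left(B,V \right)} = B B + 6 = B^{2} + 6 = 6 + B^{2}$)
$- I{\left(S,-110 \right)} = - (6 + \left(-79\right)^{2}) = - (6 + 6241) = \left(-1\right) 6247 = -6247$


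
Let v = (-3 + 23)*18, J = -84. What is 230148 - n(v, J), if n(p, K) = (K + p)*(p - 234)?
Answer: 195372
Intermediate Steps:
v = 360 (v = 20*18 = 360)
n(p, K) = (-234 + p)*(K + p) (n(p, K) = (K + p)*(-234 + p) = (-234 + p)*(K + p))
230148 - n(v, J) = 230148 - (360² - 234*(-84) - 234*360 - 84*360) = 230148 - (129600 + 19656 - 84240 - 30240) = 230148 - 1*34776 = 230148 - 34776 = 195372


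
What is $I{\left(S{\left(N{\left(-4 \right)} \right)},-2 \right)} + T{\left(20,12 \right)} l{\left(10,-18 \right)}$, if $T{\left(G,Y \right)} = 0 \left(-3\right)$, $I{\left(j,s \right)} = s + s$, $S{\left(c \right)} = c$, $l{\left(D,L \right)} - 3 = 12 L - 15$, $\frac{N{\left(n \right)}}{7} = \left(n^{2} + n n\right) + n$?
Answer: $-4$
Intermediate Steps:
$N{\left(n \right)} = 7 n + 14 n^{2}$ ($N{\left(n \right)} = 7 \left(\left(n^{2} + n n\right) + n\right) = 7 \left(\left(n^{2} + n^{2}\right) + n\right) = 7 \left(2 n^{2} + n\right) = 7 \left(n + 2 n^{2}\right) = 7 n + 14 n^{2}$)
$l{\left(D,L \right)} = -12 + 12 L$ ($l{\left(D,L \right)} = 3 + \left(12 L - 15\right) = 3 + \left(-15 + 12 L\right) = -12 + 12 L$)
$I{\left(j,s \right)} = 2 s$
$T{\left(G,Y \right)} = 0$
$I{\left(S{\left(N{\left(-4 \right)} \right)},-2 \right)} + T{\left(20,12 \right)} l{\left(10,-18 \right)} = 2 \left(-2\right) + 0 \left(-12 + 12 \left(-18\right)\right) = -4 + 0 \left(-12 - 216\right) = -4 + 0 \left(-228\right) = -4 + 0 = -4$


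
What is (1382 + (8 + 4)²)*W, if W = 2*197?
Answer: 601244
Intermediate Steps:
W = 394
(1382 + (8 + 4)²)*W = (1382 + (8 + 4)²)*394 = (1382 + 12²)*394 = (1382 + 144)*394 = 1526*394 = 601244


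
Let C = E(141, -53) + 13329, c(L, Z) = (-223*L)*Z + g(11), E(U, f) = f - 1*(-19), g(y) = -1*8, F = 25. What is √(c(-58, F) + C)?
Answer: √336637 ≈ 580.20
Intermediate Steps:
g(y) = -8
E(U, f) = 19 + f (E(U, f) = f + 19 = 19 + f)
c(L, Z) = -8 - 223*L*Z (c(L, Z) = (-223*L)*Z - 8 = -223*L*Z - 8 = -8 - 223*L*Z)
C = 13295 (C = (19 - 53) + 13329 = -34 + 13329 = 13295)
√(c(-58, F) + C) = √((-8 - 223*(-58)*25) + 13295) = √((-8 + 323350) + 13295) = √(323342 + 13295) = √336637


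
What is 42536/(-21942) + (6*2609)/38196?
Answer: -35589583/23280462 ≈ -1.5287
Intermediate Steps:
42536/(-21942) + (6*2609)/38196 = 42536*(-1/21942) + 15654*(1/38196) = -21268/10971 + 2609/6366 = -35589583/23280462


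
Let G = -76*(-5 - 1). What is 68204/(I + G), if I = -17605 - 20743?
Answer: -17051/9473 ≈ -1.8000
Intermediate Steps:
G = 456 (G = -76*(-6) = 456)
I = -38348
68204/(I + G) = 68204/(-38348 + 456) = 68204/(-37892) = 68204*(-1/37892) = -17051/9473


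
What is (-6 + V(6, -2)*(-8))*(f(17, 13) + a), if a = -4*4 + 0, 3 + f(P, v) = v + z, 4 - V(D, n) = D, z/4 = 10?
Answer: 340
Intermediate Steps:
z = 40 (z = 4*10 = 40)
V(D, n) = 4 - D
f(P, v) = 37 + v (f(P, v) = -3 + (v + 40) = -3 + (40 + v) = 37 + v)
a = -16 (a = -16 + 0 = -16)
(-6 + V(6, -2)*(-8))*(f(17, 13) + a) = (-6 + (4 - 1*6)*(-8))*((37 + 13) - 16) = (-6 + (4 - 6)*(-8))*(50 - 16) = (-6 - 2*(-8))*34 = (-6 + 16)*34 = 10*34 = 340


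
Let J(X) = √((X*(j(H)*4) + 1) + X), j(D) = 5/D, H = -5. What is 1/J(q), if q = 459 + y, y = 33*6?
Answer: -I*√1970/1970 ≈ -0.02253*I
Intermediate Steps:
y = 198
q = 657 (q = 459 + 198 = 657)
J(X) = √(1 - 3*X) (J(X) = √((X*((5/(-5))*4) + 1) + X) = √((X*((5*(-⅕))*4) + 1) + X) = √((X*(-1*4) + 1) + X) = √((X*(-4) + 1) + X) = √((-4*X + 1) + X) = √((1 - 4*X) + X) = √(1 - 3*X))
1/J(q) = 1/(√(1 - 3*657)) = 1/(√(1 - 1971)) = 1/(√(-1970)) = 1/(I*√1970) = -I*√1970/1970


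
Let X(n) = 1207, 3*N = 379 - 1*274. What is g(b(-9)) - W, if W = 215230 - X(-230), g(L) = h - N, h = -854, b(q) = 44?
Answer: -214912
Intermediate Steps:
N = 35 (N = (379 - 1*274)/3 = (379 - 274)/3 = (1/3)*105 = 35)
g(L) = -889 (g(L) = -854 - 1*35 = -854 - 35 = -889)
W = 214023 (W = 215230 - 1*1207 = 215230 - 1207 = 214023)
g(b(-9)) - W = -889 - 1*214023 = -889 - 214023 = -214912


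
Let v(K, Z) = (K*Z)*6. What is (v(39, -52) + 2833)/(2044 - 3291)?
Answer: 9335/1247 ≈ 7.4860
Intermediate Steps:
v(K, Z) = 6*K*Z
(v(39, -52) + 2833)/(2044 - 3291) = (6*39*(-52) + 2833)/(2044 - 3291) = (-12168 + 2833)/(-1247) = -9335*(-1/1247) = 9335/1247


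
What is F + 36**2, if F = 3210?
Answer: 4506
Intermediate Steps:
F + 36**2 = 3210 + 36**2 = 3210 + 1296 = 4506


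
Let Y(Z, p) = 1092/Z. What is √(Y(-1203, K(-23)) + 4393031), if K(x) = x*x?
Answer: √706403631867/401 ≈ 2096.0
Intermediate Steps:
K(x) = x²
√(Y(-1203, K(-23)) + 4393031) = √(1092/(-1203) + 4393031) = √(1092*(-1/1203) + 4393031) = √(-364/401 + 4393031) = √(1761605067/401) = √706403631867/401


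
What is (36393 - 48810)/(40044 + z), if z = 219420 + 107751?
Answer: -4139/122405 ≈ -0.033814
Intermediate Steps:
z = 327171
(36393 - 48810)/(40044 + z) = (36393 - 48810)/(40044 + 327171) = -12417/367215 = -12417*1/367215 = -4139/122405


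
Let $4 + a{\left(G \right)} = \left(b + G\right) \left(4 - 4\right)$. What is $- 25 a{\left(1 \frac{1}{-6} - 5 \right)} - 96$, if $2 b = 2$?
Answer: $4$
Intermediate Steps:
$b = 1$ ($b = \frac{1}{2} \cdot 2 = 1$)
$a{\left(G \right)} = -4$ ($a{\left(G \right)} = -4 + \left(1 + G\right) \left(4 - 4\right) = -4 + \left(1 + G\right) 0 = -4 + 0 = -4$)
$- 25 a{\left(1 \frac{1}{-6} - 5 \right)} - 96 = \left(-25\right) \left(-4\right) - 96 = 100 - 96 = 4$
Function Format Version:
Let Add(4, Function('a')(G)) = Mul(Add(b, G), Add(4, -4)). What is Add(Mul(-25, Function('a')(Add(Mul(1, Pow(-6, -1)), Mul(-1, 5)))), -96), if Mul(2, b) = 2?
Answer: 4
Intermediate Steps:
b = 1 (b = Mul(Rational(1, 2), 2) = 1)
Function('a')(G) = -4 (Function('a')(G) = Add(-4, Mul(Add(1, G), Add(4, -4))) = Add(-4, Mul(Add(1, G), 0)) = Add(-4, 0) = -4)
Add(Mul(-25, Function('a')(Add(Mul(1, Pow(-6, -1)), Mul(-1, 5)))), -96) = Add(Mul(-25, -4), -96) = Add(100, -96) = 4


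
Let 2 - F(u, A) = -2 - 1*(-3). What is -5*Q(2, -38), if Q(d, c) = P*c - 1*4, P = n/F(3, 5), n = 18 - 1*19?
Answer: -170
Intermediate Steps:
F(u, A) = 1 (F(u, A) = 2 - (-2 - 1*(-3)) = 2 - (-2 + 3) = 2 - 1*1 = 2 - 1 = 1)
n = -1 (n = 18 - 19 = -1)
P = -1 (P = -1/1 = -1*1 = -1)
Q(d, c) = -4 - c (Q(d, c) = -c - 1*4 = -c - 4 = -4 - c)
-5*Q(2, -38) = -5*(-4 - 1*(-38)) = -5*(-4 + 38) = -5*34 = -170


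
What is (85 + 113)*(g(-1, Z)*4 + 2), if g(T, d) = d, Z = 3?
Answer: 2772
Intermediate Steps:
(85 + 113)*(g(-1, Z)*4 + 2) = (85 + 113)*(3*4 + 2) = 198*(12 + 2) = 198*14 = 2772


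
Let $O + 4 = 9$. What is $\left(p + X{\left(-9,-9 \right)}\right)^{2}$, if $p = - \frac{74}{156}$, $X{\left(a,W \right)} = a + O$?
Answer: $\frac{121801}{6084} \approx 20.02$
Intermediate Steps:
$O = 5$ ($O = -4 + 9 = 5$)
$X{\left(a,W \right)} = 5 + a$ ($X{\left(a,W \right)} = a + 5 = 5 + a$)
$p = - \frac{37}{78}$ ($p = \left(-74\right) \frac{1}{156} = - \frac{37}{78} \approx -0.47436$)
$\left(p + X{\left(-9,-9 \right)}\right)^{2} = \left(- \frac{37}{78} + \left(5 - 9\right)\right)^{2} = \left(- \frac{37}{78} - 4\right)^{2} = \left(- \frac{349}{78}\right)^{2} = \frac{121801}{6084}$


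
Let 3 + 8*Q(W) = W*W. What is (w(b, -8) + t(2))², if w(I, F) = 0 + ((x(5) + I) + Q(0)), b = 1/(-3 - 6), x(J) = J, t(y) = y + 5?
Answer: 687241/5184 ≈ 132.57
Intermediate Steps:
Q(W) = -3/8 + W²/8 (Q(W) = -3/8 + (W*W)/8 = -3/8 + W²/8)
t(y) = 5 + y
b = -⅑ (b = 1/(-9) = -⅑ ≈ -0.11111)
w(I, F) = 37/8 + I (w(I, F) = 0 + ((5 + I) + (-3/8 + (⅛)*0²)) = 0 + ((5 + I) + (-3/8 + (⅛)*0)) = 0 + ((5 + I) + (-3/8 + 0)) = 0 + ((5 + I) - 3/8) = 0 + (37/8 + I) = 37/8 + I)
(w(b, -8) + t(2))² = ((37/8 - ⅑) + (5 + 2))² = (325/72 + 7)² = (829/72)² = 687241/5184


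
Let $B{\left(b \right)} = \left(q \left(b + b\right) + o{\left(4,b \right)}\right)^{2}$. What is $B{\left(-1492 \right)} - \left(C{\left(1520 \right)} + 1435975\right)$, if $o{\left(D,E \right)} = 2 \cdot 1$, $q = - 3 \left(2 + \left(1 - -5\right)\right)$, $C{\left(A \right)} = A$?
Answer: $5127700429$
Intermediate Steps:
$q = -24$ ($q = - 3 \left(2 + \left(1 + 5\right)\right) = - 3 \left(2 + 6\right) = \left(-3\right) 8 = -24$)
$o{\left(D,E \right)} = 2$
$B{\left(b \right)} = \left(2 - 48 b\right)^{2}$ ($B{\left(b \right)} = \left(- 24 \left(b + b\right) + 2\right)^{2} = \left(- 24 \cdot 2 b + 2\right)^{2} = \left(- 48 b + 2\right)^{2} = \left(2 - 48 b\right)^{2}$)
$B{\left(-1492 \right)} - \left(C{\left(1520 \right)} + 1435975\right) = 4 \left(1 - -35808\right)^{2} - \left(1520 + 1435975\right) = 4 \left(1 + 35808\right)^{2} - 1437495 = 4 \cdot 35809^{2} - 1437495 = 4 \cdot 1282284481 - 1437495 = 5129137924 - 1437495 = 5127700429$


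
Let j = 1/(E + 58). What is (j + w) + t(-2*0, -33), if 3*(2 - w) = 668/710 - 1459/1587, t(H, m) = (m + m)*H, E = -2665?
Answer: 2926399808/1468744695 ≈ 1.9924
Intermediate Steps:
t(H, m) = 2*H*m (t(H, m) = (2*m)*H = 2*H*m)
j = -1/2607 (j = 1/(-2665 + 58) = 1/(-2607) = -1/2607 ≈ -0.00038358)
w = 3368197/1690155 (w = 2 - (668/710 - 1459/1587)/3 = 2 - (668*(1/710) - 1459*1/1587)/3 = 2 - (334/355 - 1459/1587)/3 = 2 - ⅓*12113/563385 = 2 - 12113/1690155 = 3368197/1690155 ≈ 1.9928)
(j + w) + t(-2*0, -33) = (-1/2607 + 3368197/1690155) + 2*(-2*0)*(-33) = 2926399808/1468744695 + 2*0*(-33) = 2926399808/1468744695 + 0 = 2926399808/1468744695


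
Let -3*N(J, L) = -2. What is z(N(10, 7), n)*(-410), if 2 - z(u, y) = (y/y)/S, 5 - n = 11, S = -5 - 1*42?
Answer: -38950/47 ≈ -828.72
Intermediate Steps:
N(J, L) = 2/3 (N(J, L) = -1/3*(-2) = 2/3)
S = -47 (S = -5 - 42 = -47)
n = -6 (n = 5 - 1*11 = 5 - 11 = -6)
z(u, y) = 95/47 (z(u, y) = 2 - y/y/(-47) = 2 - (-1)/47 = 2 - 1*(-1/47) = 2 + 1/47 = 95/47)
z(N(10, 7), n)*(-410) = (95/47)*(-410) = -38950/47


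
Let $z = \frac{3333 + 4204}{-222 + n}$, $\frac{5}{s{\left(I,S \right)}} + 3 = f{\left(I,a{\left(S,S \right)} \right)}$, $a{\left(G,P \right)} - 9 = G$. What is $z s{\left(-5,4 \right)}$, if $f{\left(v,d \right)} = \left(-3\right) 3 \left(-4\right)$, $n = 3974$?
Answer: $\frac{37685}{123816} \approx 0.30436$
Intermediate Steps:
$a{\left(G,P \right)} = 9 + G$
$f{\left(v,d \right)} = 36$ ($f{\left(v,d \right)} = \left(-9\right) \left(-4\right) = 36$)
$s{\left(I,S \right)} = \frac{5}{33}$ ($s{\left(I,S \right)} = \frac{5}{-3 + 36} = \frac{5}{33}$)
$z = \frac{7537}{3752}$ ($z = \frac{3333 + 4204}{-222 + 3974} = \frac{7537}{3752} \approx 2.0088$)
$z s{\left(-5,4 \right)} = \frac{7537}{3752} \cdot \frac{5}{33} = \frac{37685}{123816}$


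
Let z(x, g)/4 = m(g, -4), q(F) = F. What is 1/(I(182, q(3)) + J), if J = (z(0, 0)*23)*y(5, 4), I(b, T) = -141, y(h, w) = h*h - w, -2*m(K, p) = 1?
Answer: -1/1107 ≈ -0.00090334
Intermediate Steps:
m(K, p) = -1/2 (m(K, p) = -1/2*1 = -1/2)
y(h, w) = h**2 - w
z(x, g) = -2 (z(x, g) = 4*(-1/2) = -2)
J = -966 (J = (-2*23)*(5**2 - 1*4) = -46*(25 - 4) = -46*21 = -966)
1/(I(182, q(3)) + J) = 1/(-141 - 966) = 1/(-1107) = -1/1107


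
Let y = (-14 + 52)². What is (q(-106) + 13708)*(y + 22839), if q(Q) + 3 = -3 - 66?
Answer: 331122988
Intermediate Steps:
q(Q) = -72 (q(Q) = -3 + (-3 - 66) = -3 - 69 = -72)
y = 1444 (y = 38² = 1444)
(q(-106) + 13708)*(y + 22839) = (-72 + 13708)*(1444 + 22839) = 13636*24283 = 331122988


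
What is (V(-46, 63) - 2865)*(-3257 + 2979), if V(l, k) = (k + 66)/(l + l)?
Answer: 36655551/46 ≈ 7.9686e+5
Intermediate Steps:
V(l, k) = (66 + k)/(2*l) (V(l, k) = (66 + k)/((2*l)) = (66 + k)*(1/(2*l)) = (66 + k)/(2*l))
(V(-46, 63) - 2865)*(-3257 + 2979) = ((½)*(66 + 63)/(-46) - 2865)*(-3257 + 2979) = ((½)*(-1/46)*129 - 2865)*(-278) = (-129/92 - 2865)*(-278) = -263709/92*(-278) = 36655551/46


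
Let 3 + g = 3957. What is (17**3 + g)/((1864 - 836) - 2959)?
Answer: -8867/1931 ≈ -4.5919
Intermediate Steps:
g = 3954 (g = -3 + 3957 = 3954)
(17**3 + g)/((1864 - 836) - 2959) = (17**3 + 3954)/((1864 - 836) - 2959) = (4913 + 3954)/(1028 - 2959) = 8867/(-1931) = 8867*(-1/1931) = -8867/1931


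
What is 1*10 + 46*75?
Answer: 3460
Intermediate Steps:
1*10 + 46*75 = 10 + 3450 = 3460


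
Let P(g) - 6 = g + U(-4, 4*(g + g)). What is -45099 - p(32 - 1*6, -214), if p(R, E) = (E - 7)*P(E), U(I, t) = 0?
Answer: -91067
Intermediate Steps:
P(g) = 6 + g (P(g) = 6 + (g + 0) = 6 + g)
p(R, E) = (-7 + E)*(6 + E) (p(R, E) = (E - 7)*(6 + E) = (-7 + E)*(6 + E))
-45099 - p(32 - 1*6, -214) = -45099 - (-7 - 214)*(6 - 214) = -45099 - (-221)*(-208) = -45099 - 1*45968 = -45099 - 45968 = -91067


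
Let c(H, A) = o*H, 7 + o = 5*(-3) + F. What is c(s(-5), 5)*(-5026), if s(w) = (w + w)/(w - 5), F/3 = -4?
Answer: 170884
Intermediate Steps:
F = -12 (F = 3*(-4) = -12)
o = -34 (o = -7 + (5*(-3) - 12) = -7 + (-15 - 12) = -7 - 27 = -34)
s(w) = 2*w/(-5 + w) (s(w) = (2*w)/(-5 + w) = 2*w/(-5 + w))
c(H, A) = -34*H
c(s(-5), 5)*(-5026) = -68*(-5)/(-5 - 5)*(-5026) = -68*(-5)/(-10)*(-5026) = -68*(-5)*(-1)/10*(-5026) = -34*1*(-5026) = -34*(-5026) = 170884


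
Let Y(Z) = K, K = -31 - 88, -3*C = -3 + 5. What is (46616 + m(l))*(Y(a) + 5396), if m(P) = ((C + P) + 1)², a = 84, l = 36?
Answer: 758876575/3 ≈ 2.5296e+8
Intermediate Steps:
C = -⅔ (C = -(-3 + 5)/3 = -⅓*2 = -⅔ ≈ -0.66667)
K = -119
Y(Z) = -119
m(P) = (⅓ + P)² (m(P) = ((-⅔ + P) + 1)² = (⅓ + P)²)
(46616 + m(l))*(Y(a) + 5396) = (46616 + (1 + 3*36)²/9)*(-119 + 5396) = (46616 + (1 + 108)²/9)*5277 = (46616 + (⅑)*109²)*5277 = (46616 + (⅑)*11881)*5277 = (46616 + 11881/9)*5277 = (431425/9)*5277 = 758876575/3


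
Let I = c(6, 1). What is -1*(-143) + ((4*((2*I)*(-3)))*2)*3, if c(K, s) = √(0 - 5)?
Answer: 143 - 144*I*√5 ≈ 143.0 - 321.99*I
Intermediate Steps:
c(K, s) = I*√5 (c(K, s) = √(-5) = I*√5)
I = I*√5 ≈ 2.2361*I
-1*(-143) + ((4*((2*I)*(-3)))*2)*3 = -1*(-143) + ((4*((2*(I*√5))*(-3)))*2)*3 = 143 + ((4*((2*I*√5)*(-3)))*2)*3 = 143 + ((4*(-6*I*√5))*2)*3 = 143 + (-24*I*√5*2)*3 = 143 - 48*I*√5*3 = 143 - 144*I*√5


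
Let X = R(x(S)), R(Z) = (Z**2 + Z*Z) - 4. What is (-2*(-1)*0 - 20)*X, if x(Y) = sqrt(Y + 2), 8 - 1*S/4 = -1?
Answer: -1440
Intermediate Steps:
S = 36 (S = 32 - 4*(-1) = 32 + 4 = 36)
x(Y) = sqrt(2 + Y)
R(Z) = -4 + 2*Z**2 (R(Z) = (Z**2 + Z**2) - 4 = 2*Z**2 - 4 = -4 + 2*Z**2)
X = 72 (X = -4 + 2*(sqrt(2 + 36))**2 = -4 + 2*(sqrt(38))**2 = -4 + 2*38 = -4 + 76 = 72)
(-2*(-1)*0 - 20)*X = (-2*(-1)*0 - 20)*72 = (2*0 - 20)*72 = (0 - 20)*72 = -20*72 = -1440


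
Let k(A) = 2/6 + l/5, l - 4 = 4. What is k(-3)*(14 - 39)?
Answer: -145/3 ≈ -48.333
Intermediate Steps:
l = 8 (l = 4 + 4 = 8)
k(A) = 29/15 (k(A) = 2/6 + 8/5 = 2*(⅙) + 8*(⅕) = ⅓ + 8/5 = 29/15)
k(-3)*(14 - 39) = 29*(14 - 39)/15 = (29/15)*(-25) = -145/3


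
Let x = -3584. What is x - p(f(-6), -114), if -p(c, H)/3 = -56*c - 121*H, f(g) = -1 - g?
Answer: 36958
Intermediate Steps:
p(c, H) = 168*c + 363*H (p(c, H) = -3*(-56*c - 121*H) = -3*(-121*H - 56*c) = 168*c + 363*H)
x - p(f(-6), -114) = -3584 - (168*(-1 - 1*(-6)) + 363*(-114)) = -3584 - (168*(-1 + 6) - 41382) = -3584 - (168*5 - 41382) = -3584 - (840 - 41382) = -3584 - 1*(-40542) = -3584 + 40542 = 36958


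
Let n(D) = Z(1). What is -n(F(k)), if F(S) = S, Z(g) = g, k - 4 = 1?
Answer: -1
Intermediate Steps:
k = 5 (k = 4 + 1 = 5)
n(D) = 1
-n(F(k)) = -1*1 = -1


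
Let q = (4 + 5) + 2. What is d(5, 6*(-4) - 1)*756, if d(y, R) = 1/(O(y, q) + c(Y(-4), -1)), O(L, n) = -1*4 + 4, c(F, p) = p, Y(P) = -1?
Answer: -756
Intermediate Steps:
q = 11 (q = 9 + 2 = 11)
O(L, n) = 0 (O(L, n) = -4 + 4 = 0)
d(y, R) = -1 (d(y, R) = 1/(0 - 1) = 1/(-1) = -1)
d(5, 6*(-4) - 1)*756 = -1*756 = -756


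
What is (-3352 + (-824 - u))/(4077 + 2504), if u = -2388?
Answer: -1788/6581 ≈ -0.27169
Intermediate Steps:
(-3352 + (-824 - u))/(4077 + 2504) = (-3352 + (-824 - 1*(-2388)))/(4077 + 2504) = (-3352 + (-824 + 2388))/6581 = (-3352 + 1564)*(1/6581) = -1788*1/6581 = -1788/6581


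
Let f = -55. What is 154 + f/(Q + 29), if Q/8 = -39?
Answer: 43637/283 ≈ 154.19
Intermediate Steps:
Q = -312 (Q = 8*(-39) = -312)
154 + f/(Q + 29) = 154 - 55/(-312 + 29) = 154 - 55/(-283) = 154 - 55*(-1/283) = 154 + 55/283 = 43637/283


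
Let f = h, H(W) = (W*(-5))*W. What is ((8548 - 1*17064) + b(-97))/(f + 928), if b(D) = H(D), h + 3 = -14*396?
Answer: 55561/4619 ≈ 12.029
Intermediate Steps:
h = -5547 (h = -3 - 14*396 = -3 - 5544 = -5547)
H(W) = -5*W**2 (H(W) = (-5*W)*W = -5*W**2)
b(D) = -5*D**2
f = -5547
((8548 - 1*17064) + b(-97))/(f + 928) = ((8548 - 1*17064) - 5*(-97)**2)/(-5547 + 928) = ((8548 - 17064) - 5*9409)/(-4619) = (-8516 - 47045)*(-1/4619) = -55561*(-1/4619) = 55561/4619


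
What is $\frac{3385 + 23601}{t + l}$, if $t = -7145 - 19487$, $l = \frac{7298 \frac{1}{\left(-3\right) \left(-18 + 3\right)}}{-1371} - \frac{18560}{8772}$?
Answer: $- \frac{608521414185}{600589261439} \approx -1.0132$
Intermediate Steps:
$l = - \frac{100756438}{45099045}$ ($l = \frac{7298}{\left(-3\right) \left(-15\right)} \left(- \frac{1}{1371}\right) - \frac{4640}{2193} = \frac{7298}{45} \left(- \frac{1}{1371}\right) - \frac{4640}{2193} = - \frac{7298}{61695} - \frac{4640}{2193} = - \frac{100756438}{45099045} \approx -2.2341$)
$t = -26632$
$\frac{3385 + 23601}{t + l} = \frac{3385 + 23601}{-26632 - \frac{100756438}{45099045}} = \frac{26986}{- \frac{1201178522878}{45099045}} = 26986 \left(- \frac{45099045}{1201178522878}\right) = - \frac{608521414185}{600589261439}$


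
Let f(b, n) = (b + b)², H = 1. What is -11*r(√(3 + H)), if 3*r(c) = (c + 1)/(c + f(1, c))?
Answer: -11/6 ≈ -1.8333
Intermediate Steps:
f(b, n) = 4*b² (f(b, n) = (2*b)² = 4*b²)
r(c) = (1 + c)/(3*(4 + c)) (r(c) = ((c + 1)/(c + 4*1²))/3 = ((1 + c)/(c + 4*1))/3 = ((1 + c)/(c + 4))/3 = ((1 + c)/(4 + c))/3 = (1 + c)/(3*(4 + c)))
-11*r(√(3 + H)) = -11*(1 + √(3 + 1))/(3*(4 + √(3 + 1))) = -11*(1 + √4)/(3*(4 + √4)) = -11*(1 + 2)/(3*(4 + 2)) = -11*3/(3*6) = -11*⅙ = -11/6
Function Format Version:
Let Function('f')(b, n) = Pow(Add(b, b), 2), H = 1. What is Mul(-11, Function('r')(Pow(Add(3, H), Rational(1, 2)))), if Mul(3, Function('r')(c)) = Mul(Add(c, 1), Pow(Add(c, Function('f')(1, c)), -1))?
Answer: Rational(-11, 6) ≈ -1.8333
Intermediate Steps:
Function('f')(b, n) = Mul(4, Pow(b, 2)) (Function('f')(b, n) = Pow(Mul(2, b), 2) = Mul(4, Pow(b, 2)))
Function('r')(c) = Mul(Rational(1, 3), Pow(Add(4, c), -1), Add(1, c)) (Function('r')(c) = Mul(Rational(1, 3), Mul(Add(c, 1), Pow(Add(c, Mul(4, Pow(1, 2))), -1))) = Mul(Rational(1, 3), Mul(Add(1, c), Pow(Add(c, Mul(4, 1)), -1))) = Mul(Rational(1, 3), Mul(Add(1, c), Pow(Add(c, 4), -1))) = Mul(Rational(1, 3), Mul(Add(1, c), Pow(Add(4, c), -1))) = Mul(Rational(1, 3), Mul(Pow(Add(4, c), -1), Add(1, c))) = Mul(Rational(1, 3), Pow(Add(4, c), -1), Add(1, c)))
Mul(-11, Function('r')(Pow(Add(3, H), Rational(1, 2)))) = Mul(-11, Mul(Rational(1, 3), Pow(Add(4, Pow(Add(3, 1), Rational(1, 2))), -1), Add(1, Pow(Add(3, 1), Rational(1, 2))))) = Mul(-11, Mul(Rational(1, 3), Pow(Add(4, Pow(4, Rational(1, 2))), -1), Add(1, Pow(4, Rational(1, 2))))) = Mul(-11, Mul(Rational(1, 3), Pow(Add(4, 2), -1), Add(1, 2))) = Mul(-11, Mul(Rational(1, 3), Pow(6, -1), 3)) = Mul(-11, Mul(Rational(1, 3), Rational(1, 6), 3)) = Mul(-11, Rational(1, 6)) = Rational(-11, 6)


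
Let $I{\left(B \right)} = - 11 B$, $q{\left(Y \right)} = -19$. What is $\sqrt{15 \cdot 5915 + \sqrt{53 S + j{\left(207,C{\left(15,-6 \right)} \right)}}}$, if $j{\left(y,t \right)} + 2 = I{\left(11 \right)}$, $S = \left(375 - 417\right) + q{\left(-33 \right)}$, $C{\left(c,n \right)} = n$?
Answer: $\sqrt{88725 + 2 i \sqrt{839}} \approx 297.87 + 0.0972 i$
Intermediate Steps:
$S = -61$ ($S = \left(375 - 417\right) - 19 = -42 - 19 = -61$)
$j{\left(y,t \right)} = -123$ ($j{\left(y,t \right)} = -2 - 121 = -123$)
$\sqrt{15 \cdot 5915 + \sqrt{53 S + j{\left(207,C{\left(15,-6 \right)} \right)}}} = \sqrt{15 \cdot 5915 + \sqrt{53 \left(-61\right) - 123}} = \sqrt{88725 + \sqrt{-3233 - 123}} = \sqrt{88725 + \sqrt{-3356}} = \sqrt{88725 + 2 i \sqrt{839}}$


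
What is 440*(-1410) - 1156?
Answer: -621556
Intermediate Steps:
440*(-1410) - 1156 = -620400 - 1156 = -621556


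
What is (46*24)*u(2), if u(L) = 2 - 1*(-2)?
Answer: 4416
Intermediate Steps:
u(L) = 4 (u(L) = 2 + 2 = 4)
(46*24)*u(2) = (46*24)*4 = 1104*4 = 4416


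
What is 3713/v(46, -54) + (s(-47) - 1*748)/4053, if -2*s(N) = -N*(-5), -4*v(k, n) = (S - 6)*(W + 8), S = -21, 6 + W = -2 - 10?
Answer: -20121797/364770 ≈ -55.163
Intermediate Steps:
W = -18 (W = -6 + (-2 - 10) = -6 - 12 = -18)
v(k, n) = -135/2 (v(k, n) = -(-21 - 6)*(-18 + 8)/4 = -(-27)*(-10)/4 = -1/4*270 = -135/2)
s(N) = -5*N/2 (s(N) = -(-N)*(-5)/2 = -5*N/2)
3713/v(46, -54) + (s(-47) - 1*748)/4053 = 3713/(-135/2) + (-5/2*(-47) - 1*748)/4053 = 3713*(-2/135) + (235/2 - 748)*(1/4053) = -7426/135 - 1261/2*1/4053 = -7426/135 - 1261/8106 = -20121797/364770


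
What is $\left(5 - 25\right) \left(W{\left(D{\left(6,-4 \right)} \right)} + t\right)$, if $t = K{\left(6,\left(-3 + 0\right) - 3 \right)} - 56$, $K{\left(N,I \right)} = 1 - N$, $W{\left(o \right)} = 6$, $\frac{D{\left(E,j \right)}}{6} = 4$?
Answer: $1100$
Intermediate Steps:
$D{\left(E,j \right)} = 24$ ($D{\left(E,j \right)} = 6 \cdot 4 = 24$)
$t = -61$ ($t = \left(1 - 6\right) - 56 = -5 - 56 = -61$)
$\left(5 - 25\right) \left(W{\left(D{\left(6,-4 \right)} \right)} + t\right) = \left(5 - 25\right) \left(6 - 61\right) = \left(5 - 25\right) \left(-55\right) = \left(-20\right) \left(-55\right) = 1100$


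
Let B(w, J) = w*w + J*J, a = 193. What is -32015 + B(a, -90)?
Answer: 13334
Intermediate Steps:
B(w, J) = J² + w² (B(w, J) = w² + J² = J² + w²)
-32015 + B(a, -90) = -32015 + ((-90)² + 193²) = -32015 + (8100 + 37249) = -32015 + 45349 = 13334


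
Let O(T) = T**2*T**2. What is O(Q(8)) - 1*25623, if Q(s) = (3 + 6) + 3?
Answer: -4887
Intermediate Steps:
Q(s) = 12 (Q(s) = 9 + 3 = 12)
O(T) = T**4
O(Q(8)) - 1*25623 = 12**4 - 1*25623 = 20736 - 25623 = -4887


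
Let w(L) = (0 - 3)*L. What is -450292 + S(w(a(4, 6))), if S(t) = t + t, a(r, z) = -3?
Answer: -450274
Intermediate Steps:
w(L) = -3*L
S(t) = 2*t
-450292 + S(w(a(4, 6))) = -450292 + 2*(-3*(-3)) = -450292 + 2*9 = -450292 + 18 = -450274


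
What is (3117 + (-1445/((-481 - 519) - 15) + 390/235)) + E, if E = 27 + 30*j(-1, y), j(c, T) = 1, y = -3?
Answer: 30312551/9541 ≈ 3177.1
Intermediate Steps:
E = 57 (E = 27 + 30*1 = 27 + 30 = 57)
(3117 + (-1445/((-481 - 519) - 15) + 390/235)) + E = (3117 + (-1445/((-481 - 519) - 15) + 390/235)) + 57 = (3117 + (-1445/(-1000 - 15) + 390*(1/235))) + 57 = (3117 + (-1445/(-1015) + 78/47)) + 57 = (3117 + (-1445*(-1/1015) + 78/47)) + 57 = (3117 + (289/203 + 78/47)) + 57 = (3117 + 29417/9541) + 57 = 29768714/9541 + 57 = 30312551/9541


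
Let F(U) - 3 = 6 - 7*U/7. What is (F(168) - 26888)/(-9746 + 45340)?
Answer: -731/962 ≈ -0.75988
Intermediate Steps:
F(U) = 9 - U (F(U) = 3 + (6 - 7*U/7) = 3 + (6 - U) = 9 - U)
(F(168) - 26888)/(-9746 + 45340) = ((9 - 1*168) - 26888)/(-9746 + 45340) = ((9 - 168) - 26888)/35594 = (-159 - 26888)*(1/35594) = -27047*1/35594 = -731/962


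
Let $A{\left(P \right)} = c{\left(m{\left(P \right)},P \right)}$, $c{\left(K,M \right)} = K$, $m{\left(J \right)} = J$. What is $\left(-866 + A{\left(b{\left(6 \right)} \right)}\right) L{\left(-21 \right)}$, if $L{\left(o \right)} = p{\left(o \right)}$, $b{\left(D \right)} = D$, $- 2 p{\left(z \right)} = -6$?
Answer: $-2580$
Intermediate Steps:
$p{\left(z \right)} = 3$ ($p{\left(z \right)} = \left(- \frac{1}{2}\right) \left(-6\right) = 3$)
$L{\left(o \right)} = 3$
$A{\left(P \right)} = P$
$\left(-866 + A{\left(b{\left(6 \right)} \right)}\right) L{\left(-21 \right)} = \left(-866 + 6\right) 3 = \left(-860\right) 3 = -2580$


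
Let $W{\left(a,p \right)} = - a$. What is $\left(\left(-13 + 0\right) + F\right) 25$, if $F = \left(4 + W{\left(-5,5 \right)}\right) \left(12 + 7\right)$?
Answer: $3950$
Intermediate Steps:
$F = 171$ ($F = \left(4 - -5\right) \left(12 + 7\right) = \left(4 + 5\right) 19 = 9 \cdot 19 = 171$)
$\left(\left(-13 + 0\right) + F\right) 25 = \left(\left(-13 + 0\right) + 171\right) 25 = \left(-13 + 171\right) 25 = 158 \cdot 25 = 3950$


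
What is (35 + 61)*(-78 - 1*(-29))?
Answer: -4704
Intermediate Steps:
(35 + 61)*(-78 - 1*(-29)) = 96*(-78 + 29) = 96*(-49) = -4704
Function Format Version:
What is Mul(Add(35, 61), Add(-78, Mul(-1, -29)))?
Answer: -4704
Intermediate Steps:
Mul(Add(35, 61), Add(-78, Mul(-1, -29))) = Mul(96, Add(-78, 29)) = Mul(96, -49) = -4704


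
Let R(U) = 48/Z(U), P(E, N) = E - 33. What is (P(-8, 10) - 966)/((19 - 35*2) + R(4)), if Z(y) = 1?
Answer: 1007/3 ≈ 335.67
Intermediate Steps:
P(E, N) = -33 + E
R(U) = 48 (R(U) = 48/1 = 48*1 = 48)
(P(-8, 10) - 966)/((19 - 35*2) + R(4)) = ((-33 - 8) - 966)/((19 - 35*2) + 48) = (-41 - 966)/((19 - 70) + 48) = -1007/(-51 + 48) = -1007/(-3) = -1007*(-1/3) = 1007/3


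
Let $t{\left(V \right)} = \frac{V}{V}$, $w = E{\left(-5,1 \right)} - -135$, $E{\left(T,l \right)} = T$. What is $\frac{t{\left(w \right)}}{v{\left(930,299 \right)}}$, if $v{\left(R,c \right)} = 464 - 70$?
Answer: $\frac{1}{394} \approx 0.0025381$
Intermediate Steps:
$v{\left(R,c \right)} = 394$
$w = 130$ ($w = -5 - -135 = -5 + 135 = 130$)
$t{\left(V \right)} = 1$
$\frac{t{\left(w \right)}}{v{\left(930,299 \right)}} = 1 \cdot \frac{1}{394} = \frac{1}{394}$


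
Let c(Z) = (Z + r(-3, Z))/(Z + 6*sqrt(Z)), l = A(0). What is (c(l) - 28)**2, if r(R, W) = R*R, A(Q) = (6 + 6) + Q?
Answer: 13377/16 - 1617*sqrt(3)/32 ≈ 748.54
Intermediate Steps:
A(Q) = 12 + Q
l = 12 (l = 12 + 0 = 12)
r(R, W) = R**2
c(Z) = (9 + Z)/(Z + 6*sqrt(Z)) (c(Z) = (Z + (-3)**2)/(Z + 6*sqrt(Z)) = (Z + 9)/(Z + 6*sqrt(Z)) = (9 + Z)/(Z + 6*sqrt(Z)))
(c(l) - 28)**2 = ((9 + 12)/(12 + 6*sqrt(12)) - 28)**2 = (21/(12 + 6*(2*sqrt(3))) - 28)**2 = (21/(12 + 12*sqrt(3)) - 28)**2 = (-28 + 21/(12 + 12*sqrt(3)))**2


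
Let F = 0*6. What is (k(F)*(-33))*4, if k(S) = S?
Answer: 0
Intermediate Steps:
F = 0
(k(F)*(-33))*4 = (0*(-33))*4 = 0*4 = 0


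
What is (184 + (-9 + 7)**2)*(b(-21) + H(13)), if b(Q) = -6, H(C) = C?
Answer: 1316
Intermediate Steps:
(184 + (-9 + 7)**2)*(b(-21) + H(13)) = (184 + (-9 + 7)**2)*(-6 + 13) = (184 + (-2)**2)*7 = (184 + 4)*7 = 188*7 = 1316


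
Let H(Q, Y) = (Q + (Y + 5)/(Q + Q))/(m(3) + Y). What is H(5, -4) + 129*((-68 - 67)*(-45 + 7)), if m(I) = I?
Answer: 6617649/10 ≈ 6.6177e+5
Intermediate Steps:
H(Q, Y) = (Q + (5 + Y)/(2*Q))/(3 + Y) (H(Q, Y) = (Q + (Y + 5)/(Q + Q))/(3 + Y) = (Q + (5 + Y)/((2*Q)))/(3 + Y) = (Q + (5 + Y)*(1/(2*Q)))/(3 + Y) = (Q + (5 + Y)/(2*Q))/(3 + Y))
H(5, -4) + 129*((-68 - 67)*(-45 + 7)) = (½)*(5 - 4 + 2*5²)/(5*(3 - 4)) + 129*((-68 - 67)*(-45 + 7)) = (½)*(⅕)*(5 - 4 + 2*25)/(-1) + 129*(-135*(-38)) = (½)*(⅕)*(-1)*(5 - 4 + 50) + 129*5130 = (½)*(⅕)*(-1)*51 + 661770 = -51/10 + 661770 = 6617649/10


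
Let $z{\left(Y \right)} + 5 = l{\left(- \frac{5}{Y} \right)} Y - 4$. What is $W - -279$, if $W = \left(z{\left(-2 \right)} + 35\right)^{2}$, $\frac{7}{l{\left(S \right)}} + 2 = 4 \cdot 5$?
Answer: $\frac{74128}{81} \approx 915.16$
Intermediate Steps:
$l{\left(S \right)} = \frac{7}{18}$ ($l{\left(S \right)} = \frac{7}{-2 + 4 \cdot 5} = \frac{7}{-2 + 20} = \frac{7}{18}$)
$z{\left(Y \right)} = -9 + \frac{7 Y}{18}$ ($z{\left(Y \right)} = -5 + \left(\frac{7 Y}{18} - 4\right) = -5 + \left(-4 + \frac{7 Y}{18}\right) = -9 + \frac{7 Y}{18}$)
$W = \frac{51529}{81}$ ($W = \left(\left(-9 + \frac{7}{18} \left(-2\right)\right) + 35\right)^{2} = \left(\left(-9 - \frac{7}{9}\right) + 35\right)^{2} = \left(- \frac{88}{9} + 35\right)^{2} = \left(\frac{227}{9}\right)^{2} = \frac{51529}{81} \approx 636.16$)
$W - -279 = \frac{51529}{81} - -279 = \frac{51529}{81} + 279 = \frac{74128}{81}$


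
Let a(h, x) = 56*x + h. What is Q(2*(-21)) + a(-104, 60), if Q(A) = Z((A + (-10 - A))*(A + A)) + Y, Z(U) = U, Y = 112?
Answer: 4208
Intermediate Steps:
a(h, x) = h + 56*x
Q(A) = 112 - 20*A (Q(A) = (A + (-10 - A))*(A + A) + 112 = -20*A + 112 = 112 - 20*A)
Q(2*(-21)) + a(-104, 60) = (112 - 40*(-21)) + (-104 + 56*60) = (112 - 20*(-42)) + (-104 + 3360) = (112 + 840) + 3256 = 952 + 3256 = 4208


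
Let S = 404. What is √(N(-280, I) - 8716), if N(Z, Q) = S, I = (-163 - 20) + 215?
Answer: 2*I*√2078 ≈ 91.17*I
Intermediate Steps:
I = 32 (I = -183 + 215 = 32)
N(Z, Q) = 404
√(N(-280, I) - 8716) = √(404 - 8716) = √(-8312) = 2*I*√2078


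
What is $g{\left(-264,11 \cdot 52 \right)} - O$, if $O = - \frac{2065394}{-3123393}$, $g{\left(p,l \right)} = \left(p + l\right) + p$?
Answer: $\frac{135363898}{3123393} \approx 43.339$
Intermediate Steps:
$g{\left(p,l \right)} = l + 2 p$ ($g{\left(p,l \right)} = \left(l + p\right) + p = l + 2 p$)
$O = \frac{2065394}{3123393}$ ($O = \left(-2065394\right) \left(- \frac{1}{3123393}\right) = \frac{2065394}{3123393} \approx 0.66127$)
$g{\left(-264,11 \cdot 52 \right)} - O = \left(11 \cdot 52 + 2 \left(-264\right)\right) - \frac{2065394}{3123393} = \left(572 - 528\right) - \frac{2065394}{3123393} = 44 - \frac{2065394}{3123393} = \frac{135363898}{3123393}$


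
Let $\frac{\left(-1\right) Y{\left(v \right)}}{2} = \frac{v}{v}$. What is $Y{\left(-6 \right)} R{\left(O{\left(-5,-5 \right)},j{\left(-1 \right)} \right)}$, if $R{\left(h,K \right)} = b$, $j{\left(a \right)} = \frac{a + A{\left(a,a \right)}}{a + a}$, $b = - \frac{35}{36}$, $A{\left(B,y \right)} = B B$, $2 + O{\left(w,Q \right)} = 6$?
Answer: $\frac{35}{18} \approx 1.9444$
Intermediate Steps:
$O{\left(w,Q \right)} = 4$ ($O{\left(w,Q \right)} = -2 + 6 = 4$)
$A{\left(B,y \right)} = B^{2}$
$b = - \frac{35}{36}$ ($b = \left(-35\right) \frac{1}{36} = - \frac{35}{36} \approx -0.97222$)
$Y{\left(v \right)} = -2$ ($Y{\left(v \right)} = - 2 \frac{v}{v} = \left(-2\right) 1 = -2$)
$j{\left(a \right)} = \frac{a + a^{2}}{2 a}$ ($j{\left(a \right)} = \frac{a + a^{2}}{a + a} = \frac{a + a^{2}}{2 a}$)
$R{\left(h,K \right)} = - \frac{35}{36}$
$Y{\left(-6 \right)} R{\left(O{\left(-5,-5 \right)},j{\left(-1 \right)} \right)} = \left(-2\right) \left(- \frac{35}{36}\right) = \frac{35}{18}$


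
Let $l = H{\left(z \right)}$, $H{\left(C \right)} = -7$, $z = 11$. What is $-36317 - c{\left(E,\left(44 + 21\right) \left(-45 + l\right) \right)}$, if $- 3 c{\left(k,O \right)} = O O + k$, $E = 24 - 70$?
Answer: $3771801$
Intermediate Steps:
$l = -7$
$E = -46$
$c{\left(k,O \right)} = - \frac{k}{3} - \frac{O^{2}}{3}$ ($c{\left(k,O \right)} = - \frac{O O + k}{3} = - \frac{O^{2} + k}{3} = - \frac{k + O^{2}}{3} = - \frac{k}{3} - \frac{O^{2}}{3}$)
$-36317 - c{\left(E,\left(44 + 21\right) \left(-45 + l\right) \right)} = -36317 - \left(\left(- \frac{1}{3}\right) \left(-46\right) - \frac{\left(\left(44 + 21\right) \left(-45 - 7\right)\right)^{2}}{3}\right) = -36317 - \left(\frac{46}{3} - \frac{\left(65 \left(-52\right)\right)^{2}}{3}\right) = -36317 - \left(\frac{46}{3} - \frac{\left(-3380\right)^{2}}{3}\right) = -36317 - \left(\frac{46}{3} - \frac{11424400}{3}\right) = -36317 - -3808118 = -36317 + 3808118 = 3771801$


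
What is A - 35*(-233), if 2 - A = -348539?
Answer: 356696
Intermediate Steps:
A = 348541 (A = 2 - 1*(-348539) = 2 + 348539 = 348541)
A - 35*(-233) = 348541 - 35*(-233) = 348541 - 1*(-8155) = 348541 + 8155 = 356696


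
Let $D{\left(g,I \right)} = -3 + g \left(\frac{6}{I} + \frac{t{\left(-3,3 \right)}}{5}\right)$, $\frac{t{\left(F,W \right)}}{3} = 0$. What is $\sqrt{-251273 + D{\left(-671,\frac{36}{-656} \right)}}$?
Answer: $\frac{2 i \sqrt{400305}}{3} \approx 421.8 i$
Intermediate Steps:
$t{\left(F,W \right)} = 0$ ($t{\left(F,W \right)} = 3 \cdot 0 = 0$)
$D{\left(g,I \right)} = -3 + \frac{6 g}{I}$ ($D{\left(g,I \right)} = -3 + g \left(\frac{6}{I} + \frac{0}{5}\right) = -3 + g \left(\frac{6}{I} + 0 \cdot \frac{1}{5}\right) = -3 + g \left(\frac{6}{I} + 0\right) = -3 + g \frac{6}{I} = -3 + \frac{6 g}{I}$)
$\sqrt{-251273 + D{\left(-671,\frac{36}{-656} \right)}} = \sqrt{-251273 - \left(3 + \frac{4026}{36 \frac{1}{-656}}\right)} = \sqrt{-251273 - \left(3 + \frac{4026}{36 \left(- \frac{1}{656}\right)}\right)} = \sqrt{-251273 - \left(3 + \frac{4026}{- \frac{9}{164}}\right)} = \sqrt{-251273 - \left(3 + 4026 \left(- \frac{164}{9}\right)\right)} = \sqrt{-251273 + \left(-3 + \frac{220088}{3}\right)} = \sqrt{-251273 + \frac{220079}{3}} = \sqrt{- \frac{533740}{3}} = \frac{2 i \sqrt{400305}}{3}$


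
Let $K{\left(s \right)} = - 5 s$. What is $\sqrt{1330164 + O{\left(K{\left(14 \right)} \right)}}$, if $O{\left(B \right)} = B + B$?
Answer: $62 \sqrt{346} \approx 1153.3$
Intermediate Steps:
$O{\left(B \right)} = 2 B$
$\sqrt{1330164 + O{\left(K{\left(14 \right)} \right)}} = \sqrt{1330164 + 2 \left(\left(-5\right) 14\right)} = \sqrt{1330164 + 2 \left(-70\right)} = \sqrt{1330164 - 140} = \sqrt{1330024} = 62 \sqrt{346}$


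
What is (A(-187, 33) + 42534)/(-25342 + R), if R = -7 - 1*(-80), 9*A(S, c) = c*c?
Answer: -42655/25269 ≈ -1.6880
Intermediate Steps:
A(S, c) = c**2/9 (A(S, c) = (c*c)/9 = c**2/9)
R = 73 (R = -7 + 80 = 73)
(A(-187, 33) + 42534)/(-25342 + R) = ((1/9)*33**2 + 42534)/(-25342 + 73) = ((1/9)*1089 + 42534)/(-25269) = (121 + 42534)*(-1/25269) = 42655*(-1/25269) = -42655/25269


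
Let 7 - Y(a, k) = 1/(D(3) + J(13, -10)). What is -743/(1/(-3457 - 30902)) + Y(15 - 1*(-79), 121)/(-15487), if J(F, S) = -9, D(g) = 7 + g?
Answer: 395363549913/15487 ≈ 2.5529e+7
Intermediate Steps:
Y(a, k) = 6 (Y(a, k) = 7 - 1/((7 + 3) - 9) = 7 - 1/(10 - 9) = 7 - 1/1 = 7 - 1*1 = 7 - 1 = 6)
-743/(1/(-3457 - 30902)) + Y(15 - 1*(-79), 121)/(-15487) = -743/(1/(-3457 - 30902)) + 6/(-15487) = -743/(1/(-34359)) + 6*(-1/15487) = -743/(-1/34359) - 6/15487 = -743*(-34359) - 6/15487 = 25528737 - 6/15487 = 395363549913/15487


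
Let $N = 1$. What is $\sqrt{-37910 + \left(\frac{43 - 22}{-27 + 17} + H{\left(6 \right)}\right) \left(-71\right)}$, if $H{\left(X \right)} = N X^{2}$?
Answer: $\frac{i \sqrt{4031690}}{10} \approx 200.79 i$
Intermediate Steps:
$H{\left(X \right)} = X^{2}$ ($H{\left(X \right)} = 1 X^{2} = X^{2}$)
$\sqrt{-37910 + \left(\frac{43 - 22}{-27 + 17} + H{\left(6 \right)}\right) \left(-71\right)} = \sqrt{-37910 + \left(\frac{43 - 22}{-27 + 17} + 6^{2}\right) \left(-71\right)} = \sqrt{-37910 + \left(\frac{21}{-10} + 36\right) \left(-71\right)} = \sqrt{-37910 + \left(21 \left(- \frac{1}{10}\right) + 36\right) \left(-71\right)} = \sqrt{-37910 + \left(- \frac{21}{10} + 36\right) \left(-71\right)} = \sqrt{-37910 + \frac{339}{10} \left(-71\right)} = \sqrt{-37910 - \frac{24069}{10}} = \sqrt{- \frac{403169}{10}} = \frac{i \sqrt{4031690}}{10}$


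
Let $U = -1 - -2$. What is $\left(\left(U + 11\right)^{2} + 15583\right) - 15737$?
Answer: $-10$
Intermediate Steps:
$U = 1$ ($U = -1 + 2 = 1$)
$\left(\left(U + 11\right)^{2} + 15583\right) - 15737 = \left(\left(1 + 11\right)^{2} + 15583\right) - 15737 = \left(12^{2} + 15583\right) - 15737 = \left(144 + 15583\right) - 15737 = 15727 - 15737 = -10$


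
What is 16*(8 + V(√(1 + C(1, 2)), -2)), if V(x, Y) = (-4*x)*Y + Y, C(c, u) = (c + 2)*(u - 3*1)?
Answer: 96 + 128*I*√2 ≈ 96.0 + 181.02*I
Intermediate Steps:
C(c, u) = (-3 + u)*(2 + c) (C(c, u) = (2 + c)*(u - 3) = (2 + c)*(-3 + u) = (-3 + u)*(2 + c))
V(x, Y) = Y - 4*Y*x (V(x, Y) = -4*Y*x + Y = Y - 4*Y*x)
16*(8 + V(√(1 + C(1, 2)), -2)) = 16*(8 - 2*(1 - 4*√(1 + (-6 - 3*1 + 2*2 + 1*2)))) = 16*(8 - 2*(1 - 4*√(1 + (-6 - 3 + 4 + 2)))) = 16*(8 - 2*(1 - 4*√(1 - 3))) = 16*(8 - 2*(1 - 4*I*√2)) = 16*(8 + (-2 + 8*I*√2)) = 16*(6 + 8*I*√2) = 96 + 128*I*√2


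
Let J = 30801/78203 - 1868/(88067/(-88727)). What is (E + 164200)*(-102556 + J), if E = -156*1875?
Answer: 88956748536604522300/6887103601 ≈ 1.2916e+10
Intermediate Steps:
J = 12964236992975/6887103601 (J = 30801*(1/78203) - 1868/(88067*(-1/88727)) = 30801/78203 - 1868/(-88067/88727) = 30801/78203 - 1868*(-88727/88067) = 30801/78203 + 165742036/88067 = 12964236992975/6887103601 ≈ 1882.4)
E = -292500
(E + 164200)*(-102556 + J) = (-292500 + 164200)*(-102556 + 12964236992975/6887103601) = -128300*(-693349559911181/6887103601) = 88956748536604522300/6887103601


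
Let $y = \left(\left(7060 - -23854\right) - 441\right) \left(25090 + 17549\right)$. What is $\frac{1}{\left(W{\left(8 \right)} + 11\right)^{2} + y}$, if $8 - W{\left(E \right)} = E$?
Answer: $\frac{1}{1299338368} \approx 7.6962 \cdot 10^{-10}$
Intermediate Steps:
$W{\left(E \right)} = 8 - E$
$y = 1299338247$ ($y = \left(\left(7060 + 23854\right) - 441\right) 42639 = \left(30914 - 441\right) 42639 = 30473 \cdot 42639 = 1299338247$)
$\frac{1}{\left(W{\left(8 \right)} + 11\right)^{2} + y} = \frac{1}{\left(\left(8 - 8\right) + 11\right)^{2} + 1299338247} = \frac{1}{\left(0 + 11\right)^{2} + 1299338247} = \frac{1}{11^{2} + 1299338247} = \frac{1}{121 + 1299338247} = \frac{1}{1299338368}$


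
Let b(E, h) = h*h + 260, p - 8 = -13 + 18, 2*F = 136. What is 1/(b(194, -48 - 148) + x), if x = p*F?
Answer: 1/39560 ≈ 2.5278e-5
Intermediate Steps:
F = 68 (F = (½)*136 = 68)
p = 13 (p = 8 + (-13 + 18) = 8 + 5 = 13)
b(E, h) = 260 + h² (b(E, h) = h² + 260 = 260 + h²)
x = 884 (x = 13*68 = 884)
1/(b(194, -48 - 148) + x) = 1/((260 + (-48 - 148)²) + 884) = 1/((260 + (-196)²) + 884) = 1/((260 + 38416) + 884) = 1/(38676 + 884) = 1/39560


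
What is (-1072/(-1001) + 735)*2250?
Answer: 1657815750/1001 ≈ 1.6562e+6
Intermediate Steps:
(-1072/(-1001) + 735)*2250 = (-1072*(-1/1001) + 735)*2250 = (1072/1001 + 735)*2250 = (736807/1001)*2250 = 1657815750/1001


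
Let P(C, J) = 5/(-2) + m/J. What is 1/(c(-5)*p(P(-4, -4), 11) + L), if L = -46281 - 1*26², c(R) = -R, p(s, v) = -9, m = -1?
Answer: -1/47002 ≈ -2.1276e-5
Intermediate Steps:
P(C, J) = -5/2 - 1/J (P(C, J) = 5/(-2) - 1/J = 5*(-½) - 1/J = -5/2 - 1/J)
L = -46957 (L = -46281 - 1*676 = -46281 - 676 = -46957)
1/(c(-5)*p(P(-4, -4), 11) + L) = 1/(-1*(-5)*(-9) - 46957) = 1/(5*(-9) - 46957) = 1/(-45 - 46957) = 1/(-47002) = -1/47002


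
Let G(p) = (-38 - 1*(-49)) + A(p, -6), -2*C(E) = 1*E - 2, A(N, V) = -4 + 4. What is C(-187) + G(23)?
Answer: 211/2 ≈ 105.50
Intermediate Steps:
A(N, V) = 0
C(E) = 1 - E/2 (C(E) = -(1*E - 2)/2 = -(E - 2)/2 = -(-2 + E)/2 = 1 - E/2)
G(p) = 11 (G(p) = (-38 - 1*(-49)) + 0 = (-38 + 49) + 0 = 11 + 0 = 11)
C(-187) + G(23) = (1 - ½*(-187)) + 11 = (1 + 187/2) + 11 = 189/2 + 11 = 211/2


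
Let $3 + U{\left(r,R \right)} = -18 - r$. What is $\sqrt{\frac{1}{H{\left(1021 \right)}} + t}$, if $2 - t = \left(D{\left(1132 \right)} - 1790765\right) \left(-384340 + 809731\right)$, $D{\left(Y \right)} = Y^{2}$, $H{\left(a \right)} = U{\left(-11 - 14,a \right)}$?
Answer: $\frac{\sqrt{866676309333}}{2} \approx 4.6548 \cdot 10^{5}$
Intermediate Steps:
$U{\left(r,R \right)} = -21 - r$ ($U{\left(r,R \right)} = -3 - \left(18 + r\right) = -21 - r$)
$H{\left(a \right)} = 4$ ($H{\left(a \right)} = -21 - \left(-11 - 14\right) = -21 - -25 = -21 + 25 = 4$)
$t = 216669077333$ ($t = 2 - \left(1132^{2} - 1790765\right) \left(-384340 + 809731\right) = 2 - \left(1281424 - 1790765\right) 425391 = 2 - \left(-509341\right) 425391 = 2 - -216669077331 = 2 + 216669077331 = 216669077333$)
$\sqrt{\frac{1}{H{\left(1021 \right)}} + t} = \sqrt{\frac{1}{4} + 216669077333} = \sqrt{\frac{866676309333}{4}} = \frac{\sqrt{866676309333}}{2}$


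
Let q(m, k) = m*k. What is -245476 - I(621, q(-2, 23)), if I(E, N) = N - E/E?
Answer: -245429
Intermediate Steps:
q(m, k) = k*m
I(E, N) = -1 + N (I(E, N) = N - 1*1 = N - 1 = -1 + N)
-245476 - I(621, q(-2, 23)) = -245476 - (-1 + 23*(-2)) = -245476 - (-1 - 46) = -245476 - 1*(-47) = -245476 + 47 = -245429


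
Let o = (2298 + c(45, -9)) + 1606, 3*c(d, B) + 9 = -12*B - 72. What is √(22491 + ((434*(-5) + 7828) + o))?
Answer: √32062 ≈ 179.06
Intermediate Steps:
c(d, B) = -27 - 4*B (c(d, B) = -3 + (-12*B - 72)/3 = -3 + (-72 - 12*B)/3 = -3 + (-24 - 4*B) = -27 - 4*B)
o = 3913 (o = (2298 + (-27 - 4*(-9))) + 1606 = (2298 + (-27 + 36)) + 1606 = (2298 + 9) + 1606 = 2307 + 1606 = 3913)
√(22491 + ((434*(-5) + 7828) + o)) = √(22491 + ((434*(-5) + 7828) + 3913)) = √(22491 + ((-2170 + 7828) + 3913)) = √(22491 + (5658 + 3913)) = √(22491 + 9571) = √32062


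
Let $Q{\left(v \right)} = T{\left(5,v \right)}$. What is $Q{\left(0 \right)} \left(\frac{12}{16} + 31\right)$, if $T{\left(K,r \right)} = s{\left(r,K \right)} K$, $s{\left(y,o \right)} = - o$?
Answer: $- \frac{3175}{4} \approx -793.75$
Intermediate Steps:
$T{\left(K,r \right)} = - K^{2}$ ($T{\left(K,r \right)} = - K K = - K^{2}$)
$Q{\left(v \right)} = -25$ ($Q{\left(v \right)} = - 5^{2} = \left(-1\right) 25 = -25$)
$Q{\left(0 \right)} \left(\frac{12}{16} + 31\right) = - 25 \left(\frac{12}{16} + 31\right) = - 25 \left(12 \cdot \frac{1}{16} + 31\right) = - 25 \left(\frac{3}{4} + 31\right) = \left(-25\right) \frac{127}{4} = - \frac{3175}{4}$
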